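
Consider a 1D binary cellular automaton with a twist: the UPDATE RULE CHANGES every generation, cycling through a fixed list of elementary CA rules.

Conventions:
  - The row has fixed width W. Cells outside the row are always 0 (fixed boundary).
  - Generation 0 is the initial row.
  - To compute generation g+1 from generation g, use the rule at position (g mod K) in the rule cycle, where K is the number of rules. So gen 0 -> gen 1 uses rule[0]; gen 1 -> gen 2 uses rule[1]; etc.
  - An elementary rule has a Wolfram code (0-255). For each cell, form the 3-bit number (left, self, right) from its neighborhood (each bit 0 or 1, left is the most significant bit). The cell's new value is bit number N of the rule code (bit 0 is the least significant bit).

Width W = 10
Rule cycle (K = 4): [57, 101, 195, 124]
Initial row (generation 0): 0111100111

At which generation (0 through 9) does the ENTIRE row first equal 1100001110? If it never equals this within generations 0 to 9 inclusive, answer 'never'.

Answer: 4

Derivation:
Gen 0: 0111100111
Gen 1 (rule 57): 0100010100
Gen 2 (rule 101): 0101011101
Gen 3 (rule 195): 1000001100
Gen 4 (rule 124): 1100001110
Gen 5 (rule 57): 1011101001
Gen 6 (rule 101): 1100111001
Gen 7 (rule 195): 0101011010
Gen 8 (rule 124): 0111111111
Gen 9 (rule 57): 0100000000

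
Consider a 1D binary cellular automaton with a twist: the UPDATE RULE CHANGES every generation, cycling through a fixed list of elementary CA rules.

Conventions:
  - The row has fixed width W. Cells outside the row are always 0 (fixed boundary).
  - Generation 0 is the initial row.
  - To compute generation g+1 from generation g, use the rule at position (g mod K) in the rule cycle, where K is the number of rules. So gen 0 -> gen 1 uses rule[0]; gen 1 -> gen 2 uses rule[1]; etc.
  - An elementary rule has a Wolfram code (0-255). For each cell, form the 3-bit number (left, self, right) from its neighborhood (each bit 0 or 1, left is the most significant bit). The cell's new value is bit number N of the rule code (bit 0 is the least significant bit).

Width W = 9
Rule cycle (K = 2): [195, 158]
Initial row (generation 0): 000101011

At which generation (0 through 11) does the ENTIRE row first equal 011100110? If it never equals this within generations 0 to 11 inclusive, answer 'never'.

Gen 0: 000101011
Gen 1 (rule 195): 111000001
Gen 2 (rule 158): 110100011
Gen 3 (rule 195): 010001101
Gen 4 (rule 158): 111011001
Gen 5 (rule 195): 011001010
Gen 6 (rule 158): 110111011
Gen 7 (rule 195): 010011001
Gen 8 (rule 158): 111110111
Gen 9 (rule 195): 011110011
Gen 10 (rule 158): 111101110
Gen 11 (rule 195): 011100110

Answer: 11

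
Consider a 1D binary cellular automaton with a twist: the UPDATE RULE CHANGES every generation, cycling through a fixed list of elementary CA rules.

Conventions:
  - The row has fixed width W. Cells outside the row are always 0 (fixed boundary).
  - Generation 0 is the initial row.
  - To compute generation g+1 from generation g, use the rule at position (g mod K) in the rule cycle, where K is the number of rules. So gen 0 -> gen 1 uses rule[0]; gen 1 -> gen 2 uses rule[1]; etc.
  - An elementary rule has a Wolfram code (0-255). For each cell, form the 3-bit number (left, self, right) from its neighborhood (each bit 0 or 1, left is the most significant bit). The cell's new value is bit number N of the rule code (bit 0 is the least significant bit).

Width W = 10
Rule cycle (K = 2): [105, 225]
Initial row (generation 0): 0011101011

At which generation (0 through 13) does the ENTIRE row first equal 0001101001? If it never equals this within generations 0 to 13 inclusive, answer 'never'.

Answer: never

Derivation:
Gen 0: 0011101011
Gen 1 (rule 105): 1010110111
Gen 2 (rule 225): 0101011011
Gen 3 (rule 105): 0010111111
Gen 4 (rule 225): 1001011111
Gen 5 (rule 105): 0000110001
Gen 6 (rule 225): 1110010100
Gen 7 (rule 105): 1010001001
Gen 8 (rule 225): 0100100000
Gen 9 (rule 105): 0000001111
Gen 10 (rule 225): 1111100111
Gen 11 (rule 105): 1000100101
Gen 12 (rule 225): 0010000010
Gen 13 (rule 105): 1000111000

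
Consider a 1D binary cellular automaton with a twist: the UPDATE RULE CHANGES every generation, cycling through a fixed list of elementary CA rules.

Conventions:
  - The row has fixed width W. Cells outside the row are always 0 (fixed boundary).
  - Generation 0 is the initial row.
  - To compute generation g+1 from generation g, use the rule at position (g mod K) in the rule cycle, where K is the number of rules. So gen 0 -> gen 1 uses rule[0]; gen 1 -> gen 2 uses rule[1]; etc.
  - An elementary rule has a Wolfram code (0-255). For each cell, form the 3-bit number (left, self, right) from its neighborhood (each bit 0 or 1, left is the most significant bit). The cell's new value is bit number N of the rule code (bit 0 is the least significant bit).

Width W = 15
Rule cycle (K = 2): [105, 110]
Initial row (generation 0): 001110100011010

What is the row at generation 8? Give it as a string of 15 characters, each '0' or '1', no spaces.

Answer: 110110100011000

Derivation:
Gen 0: 001110100011010
Gen 1 (rule 105): 101011001011100
Gen 2 (rule 110): 111111011110100
Gen 3 (rule 105): 100001110011001
Gen 4 (rule 110): 100011010111011
Gen 5 (rule 105): 001011101101111
Gen 6 (rule 110): 011110111111001
Gen 7 (rule 105): 010011100001000
Gen 8 (rule 110): 110110100011000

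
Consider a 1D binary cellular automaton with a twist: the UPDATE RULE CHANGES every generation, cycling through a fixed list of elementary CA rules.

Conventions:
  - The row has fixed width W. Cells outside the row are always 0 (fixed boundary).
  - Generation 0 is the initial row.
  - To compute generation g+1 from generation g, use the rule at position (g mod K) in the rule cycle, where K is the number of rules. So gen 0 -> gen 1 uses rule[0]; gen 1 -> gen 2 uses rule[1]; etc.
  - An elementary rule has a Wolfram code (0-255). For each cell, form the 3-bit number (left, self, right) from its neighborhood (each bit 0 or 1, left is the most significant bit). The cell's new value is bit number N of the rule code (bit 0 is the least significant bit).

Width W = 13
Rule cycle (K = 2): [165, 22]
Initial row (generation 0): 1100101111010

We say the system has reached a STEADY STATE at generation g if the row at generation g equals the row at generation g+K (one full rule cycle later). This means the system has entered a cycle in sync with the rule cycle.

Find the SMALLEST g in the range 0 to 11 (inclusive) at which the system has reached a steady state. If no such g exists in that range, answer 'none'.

Gen 0: 1100101111010
Gen 1 (rule 165): 0000110110110
Gen 2 (rule 22): 0001000000001
Gen 3 (rule 165): 1101011111101
Gen 4 (rule 22): 0001000000001
Gen 5 (rule 165): 1101011111101
Gen 6 (rule 22): 0001000000001
Gen 7 (rule 165): 1101011111101
Gen 8 (rule 22): 0001000000001
Gen 9 (rule 165): 1101011111101
Gen 10 (rule 22): 0001000000001
Gen 11 (rule 165): 1101011111101
Gen 12 (rule 22): 0001000000001
Gen 13 (rule 165): 1101011111101

Answer: 2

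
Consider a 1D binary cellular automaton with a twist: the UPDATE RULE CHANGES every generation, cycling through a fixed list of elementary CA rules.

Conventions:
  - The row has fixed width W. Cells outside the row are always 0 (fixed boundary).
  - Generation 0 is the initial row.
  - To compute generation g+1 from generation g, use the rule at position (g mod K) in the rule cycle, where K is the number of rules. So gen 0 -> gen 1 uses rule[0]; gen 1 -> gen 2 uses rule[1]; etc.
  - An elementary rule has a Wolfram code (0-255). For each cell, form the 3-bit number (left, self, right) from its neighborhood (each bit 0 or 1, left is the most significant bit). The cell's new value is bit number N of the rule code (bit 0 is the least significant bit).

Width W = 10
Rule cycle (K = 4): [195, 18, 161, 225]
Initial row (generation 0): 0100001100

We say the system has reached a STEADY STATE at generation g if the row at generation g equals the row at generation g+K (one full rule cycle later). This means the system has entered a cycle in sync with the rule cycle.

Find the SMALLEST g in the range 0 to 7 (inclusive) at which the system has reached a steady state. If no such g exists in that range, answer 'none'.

Gen 0: 0100001100
Gen 1 (rule 195): 1001110101
Gen 2 (rule 18): 0110000000
Gen 3 (rule 161): 0000111111
Gen 4 (rule 225): 1110011111
Gen 5 (rule 195): 0110101111
Gen 6 (rule 18): 1000000000
Gen 7 (rule 161): 0011111111
Gen 8 (rule 225): 1001111111
Gen 9 (rule 195): 0010111111
Gen 10 (rule 18): 0100000000
Gen 11 (rule 161): 0001111111

Answer: none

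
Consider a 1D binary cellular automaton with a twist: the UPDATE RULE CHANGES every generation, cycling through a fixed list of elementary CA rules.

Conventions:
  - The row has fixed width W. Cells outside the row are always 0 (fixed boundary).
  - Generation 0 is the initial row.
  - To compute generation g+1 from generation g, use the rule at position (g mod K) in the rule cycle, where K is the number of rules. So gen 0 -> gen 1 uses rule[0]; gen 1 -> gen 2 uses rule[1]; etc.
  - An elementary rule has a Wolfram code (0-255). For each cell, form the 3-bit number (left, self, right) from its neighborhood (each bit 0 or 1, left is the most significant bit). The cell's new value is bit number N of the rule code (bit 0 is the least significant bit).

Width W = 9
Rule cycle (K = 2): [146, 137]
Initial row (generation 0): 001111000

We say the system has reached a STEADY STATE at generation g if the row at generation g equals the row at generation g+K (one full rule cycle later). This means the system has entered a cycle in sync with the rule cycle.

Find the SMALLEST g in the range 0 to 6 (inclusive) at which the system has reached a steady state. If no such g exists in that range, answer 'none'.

Gen 0: 001111000
Gen 1 (rule 146): 010110100
Gen 2 (rule 137): 000100001
Gen 3 (rule 146): 001010010
Gen 4 (rule 137): 100000000
Gen 5 (rule 146): 010000000
Gen 6 (rule 137): 000111111
Gen 7 (rule 146): 001011110
Gen 8 (rule 137): 100011100

Answer: none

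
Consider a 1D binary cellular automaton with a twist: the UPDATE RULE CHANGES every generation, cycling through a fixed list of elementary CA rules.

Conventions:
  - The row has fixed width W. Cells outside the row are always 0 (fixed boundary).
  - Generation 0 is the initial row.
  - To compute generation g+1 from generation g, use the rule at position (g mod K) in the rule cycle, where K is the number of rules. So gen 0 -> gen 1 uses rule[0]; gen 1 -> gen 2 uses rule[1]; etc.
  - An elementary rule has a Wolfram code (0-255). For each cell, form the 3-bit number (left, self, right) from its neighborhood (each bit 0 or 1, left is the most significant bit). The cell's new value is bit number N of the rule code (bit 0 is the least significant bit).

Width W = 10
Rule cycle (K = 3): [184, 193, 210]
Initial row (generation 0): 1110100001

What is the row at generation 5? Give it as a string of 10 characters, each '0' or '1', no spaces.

Answer: 0000010010

Derivation:
Gen 0: 1110100001
Gen 1 (rule 184): 1101010000
Gen 2 (rule 193): 0100000111
Gen 3 (rule 210): 1010001011
Gen 4 (rule 184): 0101000110
Gen 5 (rule 193): 0000010010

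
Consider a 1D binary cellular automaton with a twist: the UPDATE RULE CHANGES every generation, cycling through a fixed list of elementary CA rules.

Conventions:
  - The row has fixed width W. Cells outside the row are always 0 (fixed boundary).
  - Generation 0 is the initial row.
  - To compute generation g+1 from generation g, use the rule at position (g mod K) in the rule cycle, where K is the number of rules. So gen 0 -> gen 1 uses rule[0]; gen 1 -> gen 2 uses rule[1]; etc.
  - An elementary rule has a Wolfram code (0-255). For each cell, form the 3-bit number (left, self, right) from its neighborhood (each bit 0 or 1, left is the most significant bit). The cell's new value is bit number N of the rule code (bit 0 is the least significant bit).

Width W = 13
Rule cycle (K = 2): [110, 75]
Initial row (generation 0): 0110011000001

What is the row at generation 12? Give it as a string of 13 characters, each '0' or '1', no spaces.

Answer: 1100101101011

Derivation:
Gen 0: 0110011000001
Gen 1 (rule 110): 1110111000011
Gen 2 (rule 75): 1010101011111
Gen 3 (rule 110): 1111111110001
Gen 4 (rule 75): 1000000010110
Gen 5 (rule 110): 1000000111110
Gen 6 (rule 75): 0011111100010
Gen 7 (rule 110): 0110000100110
Gen 8 (rule 75): 1110111001110
Gen 9 (rule 110): 1011101011010
Gen 10 (rule 75): 0010100011000
Gen 11 (rule 110): 0111100111000
Gen 12 (rule 75): 1100101101011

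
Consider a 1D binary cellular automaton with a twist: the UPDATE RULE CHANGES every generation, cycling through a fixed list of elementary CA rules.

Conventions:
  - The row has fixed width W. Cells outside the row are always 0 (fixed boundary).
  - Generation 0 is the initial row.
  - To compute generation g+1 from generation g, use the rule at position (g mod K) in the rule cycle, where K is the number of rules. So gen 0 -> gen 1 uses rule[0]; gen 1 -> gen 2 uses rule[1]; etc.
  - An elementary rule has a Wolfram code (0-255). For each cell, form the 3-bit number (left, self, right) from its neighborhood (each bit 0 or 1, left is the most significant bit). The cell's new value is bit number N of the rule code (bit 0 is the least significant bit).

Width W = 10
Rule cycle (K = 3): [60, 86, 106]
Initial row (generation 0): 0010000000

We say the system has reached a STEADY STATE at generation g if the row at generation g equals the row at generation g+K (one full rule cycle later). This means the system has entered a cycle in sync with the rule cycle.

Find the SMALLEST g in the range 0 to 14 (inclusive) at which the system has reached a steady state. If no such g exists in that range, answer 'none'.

Gen 0: 0010000000
Gen 1 (rule 60): 0011000000
Gen 2 (rule 86): 0101100000
Gen 3 (rule 106): 1011100000
Gen 4 (rule 60): 1110010000
Gen 5 (rule 86): 0011111000
Gen 6 (rule 106): 0110001000
Gen 7 (rule 60): 0101001100
Gen 8 (rule 86): 1101110110
Gen 9 (rule 106): 1111011110
Gen 10 (rule 60): 1000110001
Gen 11 (rule 86): 1101011011
Gen 12 (rule 106): 1110111111
Gen 13 (rule 60): 1001100000
Gen 14 (rule 86): 1110110000
Gen 15 (rule 106): 1011110000
Gen 16 (rule 60): 1110001000
Gen 17 (rule 86): 0011011100

Answer: none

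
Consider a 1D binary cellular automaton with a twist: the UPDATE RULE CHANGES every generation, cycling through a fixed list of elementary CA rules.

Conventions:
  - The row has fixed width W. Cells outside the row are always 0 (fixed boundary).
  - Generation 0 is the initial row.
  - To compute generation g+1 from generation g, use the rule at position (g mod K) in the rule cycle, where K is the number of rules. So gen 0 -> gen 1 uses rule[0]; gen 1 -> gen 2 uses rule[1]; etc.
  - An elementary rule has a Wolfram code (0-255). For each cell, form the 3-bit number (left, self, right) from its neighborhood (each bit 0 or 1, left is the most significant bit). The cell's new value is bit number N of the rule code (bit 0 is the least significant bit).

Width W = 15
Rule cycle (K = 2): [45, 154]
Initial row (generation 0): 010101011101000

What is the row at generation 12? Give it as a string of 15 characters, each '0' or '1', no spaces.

Answer: 111111010101101

Derivation:
Gen 0: 010101011101000
Gen 1 (rule 45): 011111110011011
Gen 2 (rule 154): 111111101110010
Gen 3 (rule 45): 100000011000010
Gen 4 (rule 154): 010000110100101
Gen 5 (rule 45): 010110101100111
Gen 6 (rule 154): 100100001011110
Gen 7 (rule 45): 100101101110000
Gen 8 (rule 154): 011001001101000
Gen 9 (rule 45): 010001001011011
Gen 10 (rule 154): 101010110010010
Gen 11 (rule 45): 111111100010010
Gen 12 (rule 154): 111111010101101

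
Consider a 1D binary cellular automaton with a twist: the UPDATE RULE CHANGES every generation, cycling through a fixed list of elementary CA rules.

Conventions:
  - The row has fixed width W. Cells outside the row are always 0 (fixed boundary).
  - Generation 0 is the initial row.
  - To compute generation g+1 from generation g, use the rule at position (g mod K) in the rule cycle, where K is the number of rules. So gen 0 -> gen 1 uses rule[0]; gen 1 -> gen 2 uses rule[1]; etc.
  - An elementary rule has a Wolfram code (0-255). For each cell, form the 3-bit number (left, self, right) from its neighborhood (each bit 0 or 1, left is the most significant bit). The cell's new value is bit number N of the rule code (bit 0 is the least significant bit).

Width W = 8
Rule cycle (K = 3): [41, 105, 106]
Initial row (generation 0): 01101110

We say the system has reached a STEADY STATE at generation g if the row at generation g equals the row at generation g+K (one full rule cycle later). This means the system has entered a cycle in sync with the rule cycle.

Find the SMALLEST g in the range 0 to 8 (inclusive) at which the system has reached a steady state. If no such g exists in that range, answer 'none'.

Answer: 1

Derivation:
Gen 0: 01101110
Gen 1 (rule 41): 01011000
Gen 2 (rule 105): 00111011
Gen 3 (rule 106): 01101111
Gen 4 (rule 41): 01011000
Gen 5 (rule 105): 00111011
Gen 6 (rule 106): 01101111
Gen 7 (rule 41): 01011000
Gen 8 (rule 105): 00111011
Gen 9 (rule 106): 01101111
Gen 10 (rule 41): 01011000
Gen 11 (rule 105): 00111011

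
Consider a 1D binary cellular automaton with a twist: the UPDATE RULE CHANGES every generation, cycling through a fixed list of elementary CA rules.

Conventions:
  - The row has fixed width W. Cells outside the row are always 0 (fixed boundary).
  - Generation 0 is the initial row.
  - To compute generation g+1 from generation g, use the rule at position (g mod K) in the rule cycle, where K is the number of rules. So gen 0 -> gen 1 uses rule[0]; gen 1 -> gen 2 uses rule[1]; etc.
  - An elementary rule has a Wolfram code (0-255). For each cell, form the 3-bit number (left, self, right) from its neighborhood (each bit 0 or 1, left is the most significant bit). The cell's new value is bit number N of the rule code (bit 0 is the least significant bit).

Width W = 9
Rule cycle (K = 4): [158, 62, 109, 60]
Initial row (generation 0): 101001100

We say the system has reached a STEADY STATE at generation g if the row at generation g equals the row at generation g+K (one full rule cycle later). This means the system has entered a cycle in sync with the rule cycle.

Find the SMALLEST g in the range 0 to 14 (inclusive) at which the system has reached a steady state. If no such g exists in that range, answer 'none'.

Gen 0: 101001100
Gen 1 (rule 158): 101111010
Gen 2 (rule 62): 111000111
Gen 3 (rule 109): 101010101
Gen 4 (rule 60): 111111111
Gen 5 (rule 158): 111111110
Gen 6 (rule 62): 100000001
Gen 7 (rule 109): 101111101
Gen 8 (rule 60): 111000011
Gen 9 (rule 158): 110100110
Gen 10 (rule 62): 101111101
Gen 11 (rule 109): 111000111
Gen 12 (rule 60): 100100100
Gen 13 (rule 158): 111111110
Gen 14 (rule 62): 100000001
Gen 15 (rule 109): 101111101
Gen 16 (rule 60): 111000011
Gen 17 (rule 158): 110100110
Gen 18 (rule 62): 101111101

Answer: none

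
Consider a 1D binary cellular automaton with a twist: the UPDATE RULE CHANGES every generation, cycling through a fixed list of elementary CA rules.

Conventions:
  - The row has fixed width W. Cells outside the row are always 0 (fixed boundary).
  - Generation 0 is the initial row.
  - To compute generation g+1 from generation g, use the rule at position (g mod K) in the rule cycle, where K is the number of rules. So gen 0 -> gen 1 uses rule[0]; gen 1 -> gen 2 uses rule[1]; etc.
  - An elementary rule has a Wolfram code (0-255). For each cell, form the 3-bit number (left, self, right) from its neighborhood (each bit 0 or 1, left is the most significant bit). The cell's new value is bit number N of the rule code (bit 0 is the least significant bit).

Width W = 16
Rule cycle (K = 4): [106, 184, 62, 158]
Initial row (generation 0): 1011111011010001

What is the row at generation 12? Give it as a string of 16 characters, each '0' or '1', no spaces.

Gen 0: 1011111011010001
Gen 1 (rule 106): 0110001111100010
Gen 2 (rule 184): 0101001111010001
Gen 3 (rule 62): 1111111000111011
Gen 4 (rule 158): 1111110101110010
Gen 5 (rule 106): 1000011011010100
Gen 6 (rule 184): 0100010110101010
Gen 7 (rule 62): 1110111101111111
Gen 8 (rule 158): 1100111001111110
Gen 9 (rule 106): 1101101011000010
Gen 10 (rule 184): 1011010110100001
Gen 11 (rule 62): 1110111101110011
Gen 12 (rule 158): 1100111001101110

Answer: 1100111001101110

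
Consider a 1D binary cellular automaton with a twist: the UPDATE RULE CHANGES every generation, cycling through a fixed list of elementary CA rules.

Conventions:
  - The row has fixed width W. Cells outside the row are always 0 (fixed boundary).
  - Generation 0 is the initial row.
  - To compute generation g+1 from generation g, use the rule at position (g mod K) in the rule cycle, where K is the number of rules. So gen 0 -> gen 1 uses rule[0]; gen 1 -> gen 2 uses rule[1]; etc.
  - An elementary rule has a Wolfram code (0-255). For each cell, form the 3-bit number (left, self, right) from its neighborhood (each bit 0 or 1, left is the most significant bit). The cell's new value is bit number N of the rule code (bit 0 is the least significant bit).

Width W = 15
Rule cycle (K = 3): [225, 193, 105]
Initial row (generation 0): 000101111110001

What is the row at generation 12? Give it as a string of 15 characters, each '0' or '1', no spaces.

Answer: 000101111000101

Derivation:
Gen 0: 000101111110001
Gen 1 (rule 225): 110010111110100
Gen 2 (rule 193): 010000011110001
Gen 3 (rule 105): 000111010010100
Gen 4 (rule 225): 110011100001001
Gen 5 (rule 193): 010001101100000
Gen 6 (rule 105): 000101111101111
Gen 7 (rule 225): 110010111110111
Gen 8 (rule 193): 010000011110011
Gen 9 (rule 105): 000111010010011
Gen 10 (rule 225): 110011100000001
Gen 11 (rule 193): 010001101111100
Gen 12 (rule 105): 000101111000101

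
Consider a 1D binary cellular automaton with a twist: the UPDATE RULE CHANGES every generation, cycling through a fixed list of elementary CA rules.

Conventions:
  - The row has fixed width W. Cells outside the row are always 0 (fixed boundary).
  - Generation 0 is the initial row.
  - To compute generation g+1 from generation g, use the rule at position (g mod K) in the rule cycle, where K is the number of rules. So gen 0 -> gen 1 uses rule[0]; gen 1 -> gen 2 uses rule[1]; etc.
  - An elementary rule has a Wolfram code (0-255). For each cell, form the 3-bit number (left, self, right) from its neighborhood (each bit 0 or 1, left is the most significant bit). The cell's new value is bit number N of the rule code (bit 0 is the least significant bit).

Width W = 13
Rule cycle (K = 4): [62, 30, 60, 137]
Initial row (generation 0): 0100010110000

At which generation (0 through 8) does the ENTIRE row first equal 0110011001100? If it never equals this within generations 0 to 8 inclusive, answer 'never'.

Gen 0: 0100010110000
Gen 1 (rule 62): 1110111101000
Gen 2 (rule 30): 1000100001100
Gen 3 (rule 60): 1100110001010
Gen 4 (rule 137): 1000100100000
Gen 5 (rule 62): 1101111110000
Gen 6 (rule 30): 1001000001000
Gen 7 (rule 60): 1101100001100
Gen 8 (rule 137): 1001001101001

Answer: never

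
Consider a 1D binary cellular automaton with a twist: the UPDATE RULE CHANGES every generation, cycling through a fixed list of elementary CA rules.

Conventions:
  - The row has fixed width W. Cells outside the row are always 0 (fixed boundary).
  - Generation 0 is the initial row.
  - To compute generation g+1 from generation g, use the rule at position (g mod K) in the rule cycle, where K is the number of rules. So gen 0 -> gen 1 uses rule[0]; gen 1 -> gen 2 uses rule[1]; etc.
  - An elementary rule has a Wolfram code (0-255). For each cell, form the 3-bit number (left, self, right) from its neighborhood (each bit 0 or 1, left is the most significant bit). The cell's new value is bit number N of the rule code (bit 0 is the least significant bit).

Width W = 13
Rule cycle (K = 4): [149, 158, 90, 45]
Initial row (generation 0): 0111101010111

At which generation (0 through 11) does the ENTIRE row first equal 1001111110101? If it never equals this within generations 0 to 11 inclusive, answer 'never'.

Gen 0: 0111101010111
Gen 1 (rule 149): 0011001010010
Gen 2 (rule 158): 0110111011111
Gen 3 (rule 90): 1110101010001
Gen 4 (rule 45): 1001111110101
Gen 5 (rule 149): 1100111100101
Gen 6 (rule 158): 1011111011101
Gen 7 (rule 90): 0010001010100
Gen 8 (rule 45): 1010101111101
Gen 9 (rule 149): 1010100111001
Gen 10 (rule 158): 1010111110111
Gen 11 (rule 90): 0000100010101

Answer: 4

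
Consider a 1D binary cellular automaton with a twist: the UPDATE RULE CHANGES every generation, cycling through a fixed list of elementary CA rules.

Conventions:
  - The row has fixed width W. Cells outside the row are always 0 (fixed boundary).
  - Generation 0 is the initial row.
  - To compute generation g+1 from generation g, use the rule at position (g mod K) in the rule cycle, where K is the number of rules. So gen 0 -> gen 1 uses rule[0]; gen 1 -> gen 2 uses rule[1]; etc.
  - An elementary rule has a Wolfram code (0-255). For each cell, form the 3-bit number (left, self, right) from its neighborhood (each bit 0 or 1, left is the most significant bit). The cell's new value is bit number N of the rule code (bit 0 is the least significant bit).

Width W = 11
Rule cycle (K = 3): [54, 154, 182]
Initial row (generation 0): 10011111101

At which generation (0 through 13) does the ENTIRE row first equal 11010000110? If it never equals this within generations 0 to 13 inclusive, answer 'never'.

Answer: 2

Derivation:
Gen 0: 10011111101
Gen 1 (rule 54): 11100000011
Gen 2 (rule 154): 11010000110
Gen 3 (rule 182): 00111001001
Gen 4 (rule 54): 01000111111
Gen 5 (rule 154): 10101111110
Gen 6 (rule 182): 11110111101
Gen 7 (rule 54): 00001000011
Gen 8 (rule 154): 00010100110
Gen 9 (rule 182): 00111111001
Gen 10 (rule 54): 01000000111
Gen 11 (rule 154): 10100001110
Gen 12 (rule 182): 11110010101
Gen 13 (rule 54): 00001111111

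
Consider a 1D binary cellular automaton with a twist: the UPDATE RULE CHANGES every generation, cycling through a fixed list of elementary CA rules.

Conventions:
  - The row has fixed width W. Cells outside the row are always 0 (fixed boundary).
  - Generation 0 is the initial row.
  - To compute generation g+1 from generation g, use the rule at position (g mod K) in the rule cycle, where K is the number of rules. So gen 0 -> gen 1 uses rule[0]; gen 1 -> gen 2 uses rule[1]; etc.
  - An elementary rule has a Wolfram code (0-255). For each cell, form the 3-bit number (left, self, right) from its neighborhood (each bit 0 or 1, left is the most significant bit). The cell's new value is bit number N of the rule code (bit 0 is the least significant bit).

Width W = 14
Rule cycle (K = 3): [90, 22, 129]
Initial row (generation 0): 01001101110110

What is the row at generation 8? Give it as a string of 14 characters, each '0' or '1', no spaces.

Answer: 00000000011011

Derivation:
Gen 0: 01001101110110
Gen 1 (rule 90): 10111101010111
Gen 2 (rule 22): 10000001010000
Gen 3 (rule 129): 00111100000111
Gen 4 (rule 90): 01100110001101
Gen 5 (rule 22): 10011001010001
Gen 6 (rule 129): 00000000000100
Gen 7 (rule 90): 00000000001010
Gen 8 (rule 22): 00000000011011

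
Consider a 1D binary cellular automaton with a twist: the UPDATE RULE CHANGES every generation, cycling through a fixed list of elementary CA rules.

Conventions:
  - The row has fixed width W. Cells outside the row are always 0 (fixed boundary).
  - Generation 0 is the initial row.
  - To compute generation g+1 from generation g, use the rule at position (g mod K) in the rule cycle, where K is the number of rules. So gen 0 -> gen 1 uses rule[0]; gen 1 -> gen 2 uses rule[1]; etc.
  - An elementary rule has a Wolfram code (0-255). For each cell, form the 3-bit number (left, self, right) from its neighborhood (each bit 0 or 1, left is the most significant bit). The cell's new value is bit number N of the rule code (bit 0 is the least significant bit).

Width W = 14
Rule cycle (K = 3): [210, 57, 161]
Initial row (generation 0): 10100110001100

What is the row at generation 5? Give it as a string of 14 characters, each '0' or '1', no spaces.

Gen 0: 10100110001100
Gen 1 (rule 210): 00011011010110
Gen 2 (rule 57): 11010110101101
Gen 3 (rule 161): 00101001010010
Gen 4 (rule 210): 01000110001101
Gen 5 (rule 57): 00110101101010

Answer: 00110101101010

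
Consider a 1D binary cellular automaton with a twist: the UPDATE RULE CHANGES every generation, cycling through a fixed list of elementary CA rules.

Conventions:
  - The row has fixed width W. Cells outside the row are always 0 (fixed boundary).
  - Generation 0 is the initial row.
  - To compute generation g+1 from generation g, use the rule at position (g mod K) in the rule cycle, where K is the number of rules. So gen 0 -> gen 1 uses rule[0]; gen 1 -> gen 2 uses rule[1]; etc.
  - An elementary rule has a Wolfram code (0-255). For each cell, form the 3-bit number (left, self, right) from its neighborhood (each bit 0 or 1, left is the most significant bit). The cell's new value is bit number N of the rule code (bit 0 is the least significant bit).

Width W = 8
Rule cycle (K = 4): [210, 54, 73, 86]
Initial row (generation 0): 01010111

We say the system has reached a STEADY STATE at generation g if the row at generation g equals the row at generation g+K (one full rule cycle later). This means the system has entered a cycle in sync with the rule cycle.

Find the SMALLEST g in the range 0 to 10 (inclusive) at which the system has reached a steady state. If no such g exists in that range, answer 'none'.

Gen 0: 01010111
Gen 1 (rule 210): 10000011
Gen 2 (rule 54): 11000100
Gen 3 (rule 73): 11010001
Gen 4 (rule 86): 01011011
Gen 5 (rule 210): 10001001
Gen 6 (rule 54): 11011111
Gen 7 (rule 73): 11010001
Gen 8 (rule 86): 01011011
Gen 9 (rule 210): 10001001
Gen 10 (rule 54): 11011111
Gen 11 (rule 73): 11010001
Gen 12 (rule 86): 01011011
Gen 13 (rule 210): 10001001
Gen 14 (rule 54): 11011111

Answer: 3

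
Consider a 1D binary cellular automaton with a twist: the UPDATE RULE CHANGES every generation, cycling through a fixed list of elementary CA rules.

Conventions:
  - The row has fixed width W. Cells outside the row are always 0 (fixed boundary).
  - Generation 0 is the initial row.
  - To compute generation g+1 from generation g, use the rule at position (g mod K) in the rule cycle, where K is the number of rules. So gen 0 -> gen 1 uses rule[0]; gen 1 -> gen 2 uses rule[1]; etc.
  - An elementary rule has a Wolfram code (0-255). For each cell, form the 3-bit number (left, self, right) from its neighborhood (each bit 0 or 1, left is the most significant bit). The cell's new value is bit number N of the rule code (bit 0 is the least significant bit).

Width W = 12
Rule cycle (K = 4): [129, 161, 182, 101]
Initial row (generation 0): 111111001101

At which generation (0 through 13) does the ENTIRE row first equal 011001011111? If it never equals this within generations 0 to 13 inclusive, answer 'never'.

Gen 0: 111111001101
Gen 1 (rule 129): 011110000000
Gen 2 (rule 161): 001100111111
Gen 3 (rule 182): 010011011110
Gen 4 (rule 101): 010001100010
Gen 5 (rule 129): 000100001000
Gen 6 (rule 161): 110001100011
Gen 7 (rule 182): 001010010100
Gen 8 (rule 101): 101110011101
Gen 9 (rule 129): 000100001000
Gen 10 (rule 161): 110001100011
Gen 11 (rule 182): 001010010100
Gen 12 (rule 101): 101110011101
Gen 13 (rule 129): 000100001000

Answer: never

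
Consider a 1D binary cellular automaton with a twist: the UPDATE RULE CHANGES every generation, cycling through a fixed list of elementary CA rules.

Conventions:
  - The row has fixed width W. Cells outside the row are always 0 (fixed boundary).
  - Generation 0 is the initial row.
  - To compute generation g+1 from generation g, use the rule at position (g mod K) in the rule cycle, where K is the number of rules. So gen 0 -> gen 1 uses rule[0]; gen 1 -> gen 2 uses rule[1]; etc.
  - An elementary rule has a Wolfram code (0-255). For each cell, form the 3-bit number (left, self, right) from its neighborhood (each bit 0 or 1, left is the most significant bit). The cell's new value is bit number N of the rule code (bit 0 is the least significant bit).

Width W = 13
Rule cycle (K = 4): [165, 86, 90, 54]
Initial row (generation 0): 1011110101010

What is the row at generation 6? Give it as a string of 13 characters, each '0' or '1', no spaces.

Answer: 0000111011001

Derivation:
Gen 0: 1011110101010
Gen 1 (rule 165): 1101101111110
Gen 2 (rule 86): 0100100000011
Gen 3 (rule 90): 1011010000111
Gen 4 (rule 54): 1100111001000
Gen 5 (rule 165): 0000010001011
Gen 6 (rule 86): 0000111011001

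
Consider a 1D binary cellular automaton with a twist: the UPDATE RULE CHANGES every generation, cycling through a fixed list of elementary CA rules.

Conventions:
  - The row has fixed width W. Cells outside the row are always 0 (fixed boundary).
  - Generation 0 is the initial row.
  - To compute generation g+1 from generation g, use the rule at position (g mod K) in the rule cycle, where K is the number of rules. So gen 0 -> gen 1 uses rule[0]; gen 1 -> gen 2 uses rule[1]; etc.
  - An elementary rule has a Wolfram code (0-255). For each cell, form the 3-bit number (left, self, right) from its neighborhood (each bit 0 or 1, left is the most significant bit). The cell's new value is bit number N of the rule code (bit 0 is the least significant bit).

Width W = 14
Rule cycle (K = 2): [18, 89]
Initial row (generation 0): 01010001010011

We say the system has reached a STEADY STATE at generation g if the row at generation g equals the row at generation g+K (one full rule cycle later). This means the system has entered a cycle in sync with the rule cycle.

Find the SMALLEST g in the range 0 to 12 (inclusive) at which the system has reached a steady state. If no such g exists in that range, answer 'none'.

Gen 0: 01010001010011
Gen 1 (rule 18): 10001010001100
Gen 2 (rule 89): 01100001101111
Gen 3 (rule 18): 10010010000000
Gen 4 (rule 89): 01001001111111
Gen 5 (rule 18): 10110110000000
Gen 6 (rule 89): 00110111111111
Gen 7 (rule 18): 01000000000000
Gen 8 (rule 89): 00111111111111
Gen 9 (rule 18): 01000000000000
Gen 10 (rule 89): 00111111111111
Gen 11 (rule 18): 01000000000000
Gen 12 (rule 89): 00111111111111
Gen 13 (rule 18): 01000000000000
Gen 14 (rule 89): 00111111111111

Answer: 7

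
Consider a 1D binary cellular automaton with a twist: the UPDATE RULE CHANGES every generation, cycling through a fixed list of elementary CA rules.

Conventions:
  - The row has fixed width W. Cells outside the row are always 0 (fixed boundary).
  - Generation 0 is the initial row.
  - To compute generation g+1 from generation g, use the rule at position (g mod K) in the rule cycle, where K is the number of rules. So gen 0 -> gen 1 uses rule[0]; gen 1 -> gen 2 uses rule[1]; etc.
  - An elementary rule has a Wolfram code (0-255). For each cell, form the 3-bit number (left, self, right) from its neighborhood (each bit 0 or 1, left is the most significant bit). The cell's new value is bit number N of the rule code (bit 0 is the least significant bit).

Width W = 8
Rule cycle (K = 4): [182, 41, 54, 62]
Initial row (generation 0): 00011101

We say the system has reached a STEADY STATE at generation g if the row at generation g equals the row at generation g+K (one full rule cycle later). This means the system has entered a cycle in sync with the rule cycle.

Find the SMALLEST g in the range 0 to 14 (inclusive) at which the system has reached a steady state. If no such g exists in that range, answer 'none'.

Gen 0: 00011101
Gen 1 (rule 182): 00101011
Gen 2 (rule 41): 10010110
Gen 3 (rule 54): 11111001
Gen 4 (rule 62): 10000111
Gen 5 (rule 182): 11001010
Gen 6 (rule 41): 10000100
Gen 7 (rule 54): 11001110
Gen 8 (rule 62): 10111001
Gen 9 (rule 182): 11010111
Gen 10 (rule 41): 10101100
Gen 11 (rule 54): 11110010
Gen 12 (rule 62): 10001111
Gen 13 (rule 182): 11010110
Gen 14 (rule 41): 10101100
Gen 15 (rule 54): 11110010
Gen 16 (rule 62): 10001111
Gen 17 (rule 182): 11010110
Gen 18 (rule 41): 10101100

Answer: 10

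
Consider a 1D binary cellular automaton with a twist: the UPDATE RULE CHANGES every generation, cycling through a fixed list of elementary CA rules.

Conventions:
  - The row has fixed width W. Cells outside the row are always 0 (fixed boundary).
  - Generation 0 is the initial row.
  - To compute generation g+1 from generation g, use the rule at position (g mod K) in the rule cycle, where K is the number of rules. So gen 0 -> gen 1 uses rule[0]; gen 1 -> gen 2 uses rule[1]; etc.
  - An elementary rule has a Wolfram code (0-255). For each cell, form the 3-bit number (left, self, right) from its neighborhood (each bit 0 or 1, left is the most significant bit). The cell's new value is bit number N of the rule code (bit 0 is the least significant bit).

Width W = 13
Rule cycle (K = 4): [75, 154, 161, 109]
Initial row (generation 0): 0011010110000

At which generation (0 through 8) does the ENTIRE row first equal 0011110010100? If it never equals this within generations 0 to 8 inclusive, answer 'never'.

Gen 0: 0011010110000
Gen 1 (rule 75): 1111000110111
Gen 2 (rule 154): 1110101100110
Gen 3 (rule 161): 0101010000000
Gen 4 (rule 109): 0111110111111
Gen 5 (rule 75): 1100010100001
Gen 6 (rule 154): 1010100010010
Gen 7 (rule 161): 0101001000000
Gen 8 (rule 109): 0111001011111

Answer: never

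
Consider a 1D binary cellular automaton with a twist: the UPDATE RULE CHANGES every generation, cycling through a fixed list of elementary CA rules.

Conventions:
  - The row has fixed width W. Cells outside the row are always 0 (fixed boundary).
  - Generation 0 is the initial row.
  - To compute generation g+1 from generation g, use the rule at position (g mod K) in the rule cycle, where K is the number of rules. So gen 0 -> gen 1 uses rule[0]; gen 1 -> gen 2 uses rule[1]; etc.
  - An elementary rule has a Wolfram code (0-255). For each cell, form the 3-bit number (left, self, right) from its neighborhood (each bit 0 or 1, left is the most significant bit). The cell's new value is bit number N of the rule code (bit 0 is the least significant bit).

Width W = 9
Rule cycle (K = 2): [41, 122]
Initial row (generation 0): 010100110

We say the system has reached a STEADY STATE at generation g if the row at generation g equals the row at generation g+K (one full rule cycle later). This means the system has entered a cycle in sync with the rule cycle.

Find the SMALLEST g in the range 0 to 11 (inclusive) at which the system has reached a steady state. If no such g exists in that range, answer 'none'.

Gen 0: 010100110
Gen 1 (rule 41): 001000100
Gen 2 (rule 122): 010101010
Gen 3 (rule 41): 001010100
Gen 4 (rule 122): 010101010
Gen 5 (rule 41): 001010100
Gen 6 (rule 122): 010101010
Gen 7 (rule 41): 001010100
Gen 8 (rule 122): 010101010
Gen 9 (rule 41): 001010100
Gen 10 (rule 122): 010101010
Gen 11 (rule 41): 001010100
Gen 12 (rule 122): 010101010
Gen 13 (rule 41): 001010100

Answer: 2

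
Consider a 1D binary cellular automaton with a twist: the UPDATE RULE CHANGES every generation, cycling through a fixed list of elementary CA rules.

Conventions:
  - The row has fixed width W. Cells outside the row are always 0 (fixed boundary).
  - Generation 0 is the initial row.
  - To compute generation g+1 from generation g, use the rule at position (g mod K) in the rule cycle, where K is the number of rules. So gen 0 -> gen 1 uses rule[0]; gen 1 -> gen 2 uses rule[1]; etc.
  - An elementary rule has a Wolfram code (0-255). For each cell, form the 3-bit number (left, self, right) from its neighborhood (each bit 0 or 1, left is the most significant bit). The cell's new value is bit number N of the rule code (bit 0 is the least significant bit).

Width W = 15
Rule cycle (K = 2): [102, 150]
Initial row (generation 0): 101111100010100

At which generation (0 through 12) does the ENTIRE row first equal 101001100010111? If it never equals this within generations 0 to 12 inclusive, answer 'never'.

Gen 0: 101111100010100
Gen 1 (rule 102): 110000100111100
Gen 2 (rule 150): 001001111011010
Gen 3 (rule 102): 011010001101110
Gen 4 (rule 150): 100011010000101
Gen 5 (rule 102): 100101110001111
Gen 6 (rule 150): 111100101010110
Gen 7 (rule 102): 000101111111010
Gen 8 (rule 150): 001100111110011
Gen 9 (rule 102): 010101000010101
Gen 10 (rule 150): 110101100110101
Gen 11 (rule 102): 011110101011111
Gen 12 (rule 150): 101100101001110

Answer: never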